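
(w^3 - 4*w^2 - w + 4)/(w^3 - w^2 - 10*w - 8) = (w - 1)/(w + 2)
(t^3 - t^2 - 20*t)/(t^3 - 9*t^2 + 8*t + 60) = t*(t + 4)/(t^2 - 4*t - 12)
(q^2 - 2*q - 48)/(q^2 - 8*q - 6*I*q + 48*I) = (q + 6)/(q - 6*I)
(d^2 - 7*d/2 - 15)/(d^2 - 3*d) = (d^2 - 7*d/2 - 15)/(d*(d - 3))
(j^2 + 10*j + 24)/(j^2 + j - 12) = (j + 6)/(j - 3)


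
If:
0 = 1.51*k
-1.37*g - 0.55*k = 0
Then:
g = 0.00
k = 0.00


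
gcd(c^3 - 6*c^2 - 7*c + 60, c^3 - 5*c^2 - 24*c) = c + 3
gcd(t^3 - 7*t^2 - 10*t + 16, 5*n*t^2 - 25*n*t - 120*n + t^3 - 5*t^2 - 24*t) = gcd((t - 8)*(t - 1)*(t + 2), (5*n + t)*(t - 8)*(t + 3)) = t - 8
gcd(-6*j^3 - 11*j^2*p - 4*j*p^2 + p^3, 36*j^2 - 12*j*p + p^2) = -6*j + p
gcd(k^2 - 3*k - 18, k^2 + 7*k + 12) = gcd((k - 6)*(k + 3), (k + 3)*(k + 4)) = k + 3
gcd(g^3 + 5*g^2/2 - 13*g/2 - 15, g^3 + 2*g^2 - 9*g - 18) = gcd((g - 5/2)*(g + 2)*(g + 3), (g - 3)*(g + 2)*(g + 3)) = g^2 + 5*g + 6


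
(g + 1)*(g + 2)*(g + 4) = g^3 + 7*g^2 + 14*g + 8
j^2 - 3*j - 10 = (j - 5)*(j + 2)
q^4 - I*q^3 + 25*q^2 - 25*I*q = q*(q - 5*I)*(q - I)*(q + 5*I)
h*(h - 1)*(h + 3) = h^3 + 2*h^2 - 3*h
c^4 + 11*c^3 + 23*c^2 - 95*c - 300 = (c - 3)*(c + 4)*(c + 5)^2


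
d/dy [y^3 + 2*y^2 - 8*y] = 3*y^2 + 4*y - 8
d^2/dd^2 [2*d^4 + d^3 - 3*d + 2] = 6*d*(4*d + 1)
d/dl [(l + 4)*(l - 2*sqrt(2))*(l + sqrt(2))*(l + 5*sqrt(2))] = 4*l^3 + 12*l^2 + 12*sqrt(2)*l^2 - 28*l + 32*sqrt(2)*l - 56 - 20*sqrt(2)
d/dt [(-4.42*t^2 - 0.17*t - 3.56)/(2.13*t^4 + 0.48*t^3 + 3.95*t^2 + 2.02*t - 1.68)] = (18.8292*t^5 + 3.2079*t^4 + 30.4944*t^3 - 3.1305*t^2 + 42.9752*t + 7.4768)/(4.5369*t^8 + 2.0448*t^7 + 17.0574*t^6 + 12.3972*t^5 + 10.3849*t^4 + 14.3452*t^3 - 9.1916*t^2 - 6.7872*t + 2.8224)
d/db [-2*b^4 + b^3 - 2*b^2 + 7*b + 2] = -8*b^3 + 3*b^2 - 4*b + 7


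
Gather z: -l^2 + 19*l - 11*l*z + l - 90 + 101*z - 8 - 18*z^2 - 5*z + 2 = -l^2 + 20*l - 18*z^2 + z*(96 - 11*l) - 96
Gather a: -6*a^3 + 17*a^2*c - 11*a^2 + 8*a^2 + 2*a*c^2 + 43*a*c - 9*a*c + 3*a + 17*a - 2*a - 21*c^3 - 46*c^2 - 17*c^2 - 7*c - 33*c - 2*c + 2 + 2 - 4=-6*a^3 + a^2*(17*c - 3) + a*(2*c^2 + 34*c + 18) - 21*c^3 - 63*c^2 - 42*c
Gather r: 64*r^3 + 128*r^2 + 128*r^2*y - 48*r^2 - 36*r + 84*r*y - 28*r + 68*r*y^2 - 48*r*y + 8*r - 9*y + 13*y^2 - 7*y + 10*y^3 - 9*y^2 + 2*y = 64*r^3 + r^2*(128*y + 80) + r*(68*y^2 + 36*y - 56) + 10*y^3 + 4*y^2 - 14*y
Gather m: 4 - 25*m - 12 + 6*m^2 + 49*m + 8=6*m^2 + 24*m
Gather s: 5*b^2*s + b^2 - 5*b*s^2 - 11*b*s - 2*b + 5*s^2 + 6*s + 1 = b^2 - 2*b + s^2*(5 - 5*b) + s*(5*b^2 - 11*b + 6) + 1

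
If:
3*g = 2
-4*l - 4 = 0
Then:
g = 2/3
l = -1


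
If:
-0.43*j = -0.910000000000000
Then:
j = 2.12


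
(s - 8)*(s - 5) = s^2 - 13*s + 40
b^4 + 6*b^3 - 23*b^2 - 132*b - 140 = (b - 5)*(b + 2)^2*(b + 7)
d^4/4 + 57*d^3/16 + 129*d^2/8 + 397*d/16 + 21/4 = (d/4 + 1)*(d + 1/4)*(d + 3)*(d + 7)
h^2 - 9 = (h - 3)*(h + 3)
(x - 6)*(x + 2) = x^2 - 4*x - 12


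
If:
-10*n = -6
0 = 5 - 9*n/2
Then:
No Solution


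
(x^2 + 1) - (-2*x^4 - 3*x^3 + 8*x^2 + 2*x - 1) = 2*x^4 + 3*x^3 - 7*x^2 - 2*x + 2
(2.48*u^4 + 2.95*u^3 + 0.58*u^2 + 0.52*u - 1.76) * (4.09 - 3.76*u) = -9.3248*u^5 - 0.9488*u^4 + 9.8847*u^3 + 0.417*u^2 + 8.7444*u - 7.1984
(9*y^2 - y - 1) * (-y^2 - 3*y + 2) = -9*y^4 - 26*y^3 + 22*y^2 + y - 2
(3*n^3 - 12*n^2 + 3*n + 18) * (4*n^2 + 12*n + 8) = 12*n^5 - 12*n^4 - 108*n^3 + 12*n^2 + 240*n + 144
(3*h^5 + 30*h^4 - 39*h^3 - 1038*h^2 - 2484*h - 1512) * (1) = 3*h^5 + 30*h^4 - 39*h^3 - 1038*h^2 - 2484*h - 1512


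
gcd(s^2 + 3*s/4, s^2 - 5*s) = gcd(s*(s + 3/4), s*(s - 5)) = s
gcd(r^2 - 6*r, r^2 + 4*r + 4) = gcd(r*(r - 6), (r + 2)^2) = 1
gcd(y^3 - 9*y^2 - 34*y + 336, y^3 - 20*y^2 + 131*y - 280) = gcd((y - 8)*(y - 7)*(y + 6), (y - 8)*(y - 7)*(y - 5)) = y^2 - 15*y + 56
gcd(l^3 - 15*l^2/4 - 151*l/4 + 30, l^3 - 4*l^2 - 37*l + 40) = l^2 - 3*l - 40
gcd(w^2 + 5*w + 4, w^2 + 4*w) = w + 4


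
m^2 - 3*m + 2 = (m - 2)*(m - 1)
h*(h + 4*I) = h^2 + 4*I*h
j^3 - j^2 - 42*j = j*(j - 7)*(j + 6)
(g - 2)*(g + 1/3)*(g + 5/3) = g^3 - 31*g/9 - 10/9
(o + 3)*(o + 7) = o^2 + 10*o + 21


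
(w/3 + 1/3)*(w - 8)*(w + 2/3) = w^3/3 - 19*w^2/9 - 38*w/9 - 16/9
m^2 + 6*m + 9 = (m + 3)^2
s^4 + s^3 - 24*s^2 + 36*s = s*(s - 3)*(s - 2)*(s + 6)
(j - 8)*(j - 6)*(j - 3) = j^3 - 17*j^2 + 90*j - 144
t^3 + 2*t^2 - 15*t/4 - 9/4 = (t - 3/2)*(t + 1/2)*(t + 3)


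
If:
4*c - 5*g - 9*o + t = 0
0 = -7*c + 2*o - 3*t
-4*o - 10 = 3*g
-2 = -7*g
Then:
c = -89/7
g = 2/7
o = -19/7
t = 195/7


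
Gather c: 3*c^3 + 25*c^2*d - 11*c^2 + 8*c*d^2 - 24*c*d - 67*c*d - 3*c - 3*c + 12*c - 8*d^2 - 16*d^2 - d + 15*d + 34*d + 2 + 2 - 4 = 3*c^3 + c^2*(25*d - 11) + c*(8*d^2 - 91*d + 6) - 24*d^2 + 48*d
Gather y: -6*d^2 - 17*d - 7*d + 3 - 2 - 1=-6*d^2 - 24*d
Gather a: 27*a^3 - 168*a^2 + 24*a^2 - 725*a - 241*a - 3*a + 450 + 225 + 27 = 27*a^3 - 144*a^2 - 969*a + 702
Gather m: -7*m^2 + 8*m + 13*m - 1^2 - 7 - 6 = -7*m^2 + 21*m - 14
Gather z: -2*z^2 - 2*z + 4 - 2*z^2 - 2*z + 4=-4*z^2 - 4*z + 8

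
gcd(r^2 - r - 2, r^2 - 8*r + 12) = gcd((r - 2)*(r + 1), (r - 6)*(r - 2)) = r - 2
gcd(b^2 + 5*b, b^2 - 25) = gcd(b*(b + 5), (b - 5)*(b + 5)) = b + 5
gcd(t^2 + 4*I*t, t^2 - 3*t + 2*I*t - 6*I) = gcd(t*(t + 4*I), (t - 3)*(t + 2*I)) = 1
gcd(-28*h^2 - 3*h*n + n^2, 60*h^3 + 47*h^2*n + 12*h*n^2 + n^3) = 4*h + n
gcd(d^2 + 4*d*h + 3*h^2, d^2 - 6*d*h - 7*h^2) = d + h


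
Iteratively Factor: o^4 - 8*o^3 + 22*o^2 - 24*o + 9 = (o - 1)*(o^3 - 7*o^2 + 15*o - 9) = (o - 3)*(o - 1)*(o^2 - 4*o + 3) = (o - 3)*(o - 1)^2*(o - 3)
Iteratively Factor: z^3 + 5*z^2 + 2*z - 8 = (z + 2)*(z^2 + 3*z - 4) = (z - 1)*(z + 2)*(z + 4)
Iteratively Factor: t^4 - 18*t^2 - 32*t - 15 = (t + 3)*(t^3 - 3*t^2 - 9*t - 5) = (t - 5)*(t + 3)*(t^2 + 2*t + 1) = (t - 5)*(t + 1)*(t + 3)*(t + 1)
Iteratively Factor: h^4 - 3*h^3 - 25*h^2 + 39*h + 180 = (h + 3)*(h^3 - 6*h^2 - 7*h + 60) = (h - 5)*(h + 3)*(h^2 - h - 12) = (h - 5)*(h + 3)^2*(h - 4)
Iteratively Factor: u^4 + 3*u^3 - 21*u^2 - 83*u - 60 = (u + 4)*(u^3 - u^2 - 17*u - 15) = (u - 5)*(u + 4)*(u^2 + 4*u + 3) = (u - 5)*(u + 3)*(u + 4)*(u + 1)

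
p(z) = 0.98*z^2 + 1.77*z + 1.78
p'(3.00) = 7.65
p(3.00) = 15.91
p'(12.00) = 25.29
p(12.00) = 164.14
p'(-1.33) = -0.84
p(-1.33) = 1.16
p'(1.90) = 5.49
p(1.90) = 8.68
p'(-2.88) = -3.87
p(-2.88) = 4.81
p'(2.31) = 6.30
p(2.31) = 11.10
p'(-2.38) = -2.89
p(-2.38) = 3.12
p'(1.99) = 5.67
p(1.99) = 9.18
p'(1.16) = 4.04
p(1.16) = 5.15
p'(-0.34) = 1.10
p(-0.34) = 1.29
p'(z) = 1.96*z + 1.77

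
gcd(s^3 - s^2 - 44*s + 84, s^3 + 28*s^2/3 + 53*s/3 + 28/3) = s + 7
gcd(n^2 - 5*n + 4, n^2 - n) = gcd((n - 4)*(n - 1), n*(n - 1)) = n - 1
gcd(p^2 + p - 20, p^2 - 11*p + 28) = p - 4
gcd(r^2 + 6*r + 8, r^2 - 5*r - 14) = r + 2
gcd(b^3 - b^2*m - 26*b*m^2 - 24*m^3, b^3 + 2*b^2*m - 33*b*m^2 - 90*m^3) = b - 6*m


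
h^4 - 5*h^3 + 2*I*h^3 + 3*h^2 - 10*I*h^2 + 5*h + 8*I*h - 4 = (h - 4)*(h + I)*(-I*h + 1)*(I*h - I)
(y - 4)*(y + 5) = y^2 + y - 20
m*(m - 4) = m^2 - 4*m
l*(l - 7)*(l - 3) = l^3 - 10*l^2 + 21*l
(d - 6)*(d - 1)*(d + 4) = d^3 - 3*d^2 - 22*d + 24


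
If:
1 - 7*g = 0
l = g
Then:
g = 1/7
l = 1/7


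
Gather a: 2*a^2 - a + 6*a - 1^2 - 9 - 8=2*a^2 + 5*a - 18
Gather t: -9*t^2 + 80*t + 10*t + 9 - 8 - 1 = -9*t^2 + 90*t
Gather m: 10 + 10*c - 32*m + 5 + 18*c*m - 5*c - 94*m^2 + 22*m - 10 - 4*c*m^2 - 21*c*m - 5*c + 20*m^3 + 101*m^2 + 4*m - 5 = 20*m^3 + m^2*(7 - 4*c) + m*(-3*c - 6)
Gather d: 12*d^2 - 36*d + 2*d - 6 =12*d^2 - 34*d - 6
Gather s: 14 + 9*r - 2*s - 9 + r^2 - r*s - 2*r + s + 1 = r^2 + 7*r + s*(-r - 1) + 6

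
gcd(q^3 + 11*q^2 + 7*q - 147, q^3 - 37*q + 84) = q^2 + 4*q - 21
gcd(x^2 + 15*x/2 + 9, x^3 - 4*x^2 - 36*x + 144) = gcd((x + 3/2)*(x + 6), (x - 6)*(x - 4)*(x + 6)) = x + 6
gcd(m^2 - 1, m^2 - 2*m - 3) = m + 1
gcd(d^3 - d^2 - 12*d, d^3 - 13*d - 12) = d^2 - d - 12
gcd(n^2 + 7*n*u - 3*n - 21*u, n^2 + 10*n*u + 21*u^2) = n + 7*u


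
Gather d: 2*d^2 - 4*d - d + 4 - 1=2*d^2 - 5*d + 3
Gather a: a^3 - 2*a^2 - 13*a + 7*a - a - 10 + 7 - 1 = a^3 - 2*a^2 - 7*a - 4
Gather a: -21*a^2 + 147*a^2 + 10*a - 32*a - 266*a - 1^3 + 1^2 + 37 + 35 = 126*a^2 - 288*a + 72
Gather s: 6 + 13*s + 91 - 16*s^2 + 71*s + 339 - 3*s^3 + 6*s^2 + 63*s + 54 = -3*s^3 - 10*s^2 + 147*s + 490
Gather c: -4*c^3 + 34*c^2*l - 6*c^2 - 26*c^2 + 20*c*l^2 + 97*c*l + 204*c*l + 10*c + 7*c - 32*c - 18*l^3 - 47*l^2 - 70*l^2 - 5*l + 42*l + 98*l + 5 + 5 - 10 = -4*c^3 + c^2*(34*l - 32) + c*(20*l^2 + 301*l - 15) - 18*l^3 - 117*l^2 + 135*l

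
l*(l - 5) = l^2 - 5*l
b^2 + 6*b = b*(b + 6)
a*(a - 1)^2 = a^3 - 2*a^2 + a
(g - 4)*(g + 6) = g^2 + 2*g - 24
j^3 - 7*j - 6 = (j - 3)*(j + 1)*(j + 2)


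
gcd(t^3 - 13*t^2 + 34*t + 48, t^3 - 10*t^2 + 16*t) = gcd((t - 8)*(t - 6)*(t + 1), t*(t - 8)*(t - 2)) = t - 8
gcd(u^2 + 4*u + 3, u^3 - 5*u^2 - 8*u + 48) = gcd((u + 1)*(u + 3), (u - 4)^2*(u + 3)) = u + 3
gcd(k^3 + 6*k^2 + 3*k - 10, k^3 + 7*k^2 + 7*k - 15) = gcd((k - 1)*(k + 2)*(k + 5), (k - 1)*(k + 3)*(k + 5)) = k^2 + 4*k - 5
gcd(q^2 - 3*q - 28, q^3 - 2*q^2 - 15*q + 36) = q + 4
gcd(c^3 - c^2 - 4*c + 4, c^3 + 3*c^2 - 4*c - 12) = c^2 - 4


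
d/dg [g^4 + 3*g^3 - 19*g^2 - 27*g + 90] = 4*g^3 + 9*g^2 - 38*g - 27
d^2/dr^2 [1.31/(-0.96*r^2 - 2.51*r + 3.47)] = (2.414592*r^2 + 6.313152*r - 1.31*(1.92*r + 2.51)*(3.84*r + 5.02) - 8.727744)/(0.96*r^2 + 2.51*r - 3.47)^3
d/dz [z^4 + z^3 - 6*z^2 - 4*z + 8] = 4*z^3 + 3*z^2 - 12*z - 4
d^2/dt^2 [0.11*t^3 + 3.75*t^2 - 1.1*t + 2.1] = 0.66*t + 7.5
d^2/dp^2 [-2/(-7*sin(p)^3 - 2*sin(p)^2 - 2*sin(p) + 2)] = 2*(-441*sin(p)^6 - 154*sin(p)^5 + 544*sin(p)^4 + 86*sin(p)^3 + 88*sin(p)^2 + 104*sin(p) + 16)/(7*sin(p)^3 + 2*sin(p)^2 + 2*sin(p) - 2)^3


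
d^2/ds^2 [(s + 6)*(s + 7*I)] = 2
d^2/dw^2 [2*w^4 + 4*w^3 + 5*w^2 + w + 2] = 24*w^2 + 24*w + 10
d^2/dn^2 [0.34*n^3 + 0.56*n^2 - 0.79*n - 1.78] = 2.04*n + 1.12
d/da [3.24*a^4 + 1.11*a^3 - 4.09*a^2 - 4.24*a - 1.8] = 12.96*a^3 + 3.33*a^2 - 8.18*a - 4.24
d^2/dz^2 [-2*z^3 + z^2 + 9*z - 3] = 2 - 12*z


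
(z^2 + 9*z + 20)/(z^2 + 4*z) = (z + 5)/z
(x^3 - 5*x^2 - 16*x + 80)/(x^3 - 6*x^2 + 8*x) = (x^2 - x - 20)/(x*(x - 2))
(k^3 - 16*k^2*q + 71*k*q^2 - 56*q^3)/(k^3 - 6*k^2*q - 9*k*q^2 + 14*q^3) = (k - 8*q)/(k + 2*q)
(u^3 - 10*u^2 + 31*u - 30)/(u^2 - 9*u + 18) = (u^2 - 7*u + 10)/(u - 6)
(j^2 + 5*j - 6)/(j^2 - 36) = (j - 1)/(j - 6)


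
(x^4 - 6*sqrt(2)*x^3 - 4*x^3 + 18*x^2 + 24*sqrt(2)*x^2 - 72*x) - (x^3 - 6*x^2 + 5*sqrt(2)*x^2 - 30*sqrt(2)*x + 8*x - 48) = x^4 - 6*sqrt(2)*x^3 - 5*x^3 + 24*x^2 + 19*sqrt(2)*x^2 - 80*x + 30*sqrt(2)*x + 48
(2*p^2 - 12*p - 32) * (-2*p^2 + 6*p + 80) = -4*p^4 + 36*p^3 + 152*p^2 - 1152*p - 2560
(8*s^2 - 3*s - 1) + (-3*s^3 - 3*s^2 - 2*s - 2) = -3*s^3 + 5*s^2 - 5*s - 3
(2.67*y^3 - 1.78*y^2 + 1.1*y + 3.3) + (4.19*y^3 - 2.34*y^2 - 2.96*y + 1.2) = 6.86*y^3 - 4.12*y^2 - 1.86*y + 4.5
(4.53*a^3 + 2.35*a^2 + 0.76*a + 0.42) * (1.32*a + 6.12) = 5.9796*a^4 + 30.8256*a^3 + 15.3852*a^2 + 5.2056*a + 2.5704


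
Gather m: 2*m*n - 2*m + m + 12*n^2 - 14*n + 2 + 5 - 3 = m*(2*n - 1) + 12*n^2 - 14*n + 4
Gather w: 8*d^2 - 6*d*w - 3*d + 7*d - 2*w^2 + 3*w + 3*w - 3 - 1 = 8*d^2 + 4*d - 2*w^2 + w*(6 - 6*d) - 4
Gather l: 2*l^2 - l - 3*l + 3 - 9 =2*l^2 - 4*l - 6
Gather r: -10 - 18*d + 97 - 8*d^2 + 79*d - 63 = -8*d^2 + 61*d + 24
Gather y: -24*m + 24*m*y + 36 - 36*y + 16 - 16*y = -24*m + y*(24*m - 52) + 52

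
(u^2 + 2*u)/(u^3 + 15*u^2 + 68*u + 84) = u/(u^2 + 13*u + 42)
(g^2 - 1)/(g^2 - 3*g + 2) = (g + 1)/(g - 2)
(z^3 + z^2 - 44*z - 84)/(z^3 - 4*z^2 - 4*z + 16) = (z^2 - z - 42)/(z^2 - 6*z + 8)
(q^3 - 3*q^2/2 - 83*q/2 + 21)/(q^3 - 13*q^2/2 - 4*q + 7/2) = (q + 6)/(q + 1)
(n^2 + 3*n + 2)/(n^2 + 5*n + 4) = (n + 2)/(n + 4)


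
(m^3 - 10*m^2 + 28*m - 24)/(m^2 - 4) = (m^2 - 8*m + 12)/(m + 2)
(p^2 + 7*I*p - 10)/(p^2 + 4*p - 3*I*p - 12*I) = (p^2 + 7*I*p - 10)/(p^2 + p*(4 - 3*I) - 12*I)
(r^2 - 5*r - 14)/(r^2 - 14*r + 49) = (r + 2)/(r - 7)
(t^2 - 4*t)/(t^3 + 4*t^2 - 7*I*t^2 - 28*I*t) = (t - 4)/(t^2 + t*(4 - 7*I) - 28*I)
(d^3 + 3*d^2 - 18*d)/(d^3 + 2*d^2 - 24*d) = (d - 3)/(d - 4)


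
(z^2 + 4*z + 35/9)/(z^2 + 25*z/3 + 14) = (z + 5/3)/(z + 6)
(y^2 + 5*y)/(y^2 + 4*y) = (y + 5)/(y + 4)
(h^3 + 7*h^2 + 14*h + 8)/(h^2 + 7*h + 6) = (h^2 + 6*h + 8)/(h + 6)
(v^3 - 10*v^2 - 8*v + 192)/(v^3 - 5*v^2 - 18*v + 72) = (v - 8)/(v - 3)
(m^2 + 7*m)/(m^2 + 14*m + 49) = m/(m + 7)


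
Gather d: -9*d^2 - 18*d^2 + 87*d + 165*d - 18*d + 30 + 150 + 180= -27*d^2 + 234*d + 360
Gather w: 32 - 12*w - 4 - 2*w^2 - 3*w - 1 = -2*w^2 - 15*w + 27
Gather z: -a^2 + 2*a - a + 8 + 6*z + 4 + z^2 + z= -a^2 + a + z^2 + 7*z + 12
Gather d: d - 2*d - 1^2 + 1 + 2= 2 - d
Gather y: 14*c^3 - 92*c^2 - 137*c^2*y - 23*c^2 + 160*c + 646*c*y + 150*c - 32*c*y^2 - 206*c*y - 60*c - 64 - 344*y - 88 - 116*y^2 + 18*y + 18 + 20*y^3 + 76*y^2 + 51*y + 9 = 14*c^3 - 115*c^2 + 250*c + 20*y^3 + y^2*(-32*c - 40) + y*(-137*c^2 + 440*c - 275) - 125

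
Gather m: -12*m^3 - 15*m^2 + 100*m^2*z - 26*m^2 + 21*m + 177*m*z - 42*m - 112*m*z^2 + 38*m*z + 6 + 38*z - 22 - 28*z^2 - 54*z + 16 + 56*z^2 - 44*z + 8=-12*m^3 + m^2*(100*z - 41) + m*(-112*z^2 + 215*z - 21) + 28*z^2 - 60*z + 8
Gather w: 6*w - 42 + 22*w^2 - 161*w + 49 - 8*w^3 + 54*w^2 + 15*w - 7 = -8*w^3 + 76*w^2 - 140*w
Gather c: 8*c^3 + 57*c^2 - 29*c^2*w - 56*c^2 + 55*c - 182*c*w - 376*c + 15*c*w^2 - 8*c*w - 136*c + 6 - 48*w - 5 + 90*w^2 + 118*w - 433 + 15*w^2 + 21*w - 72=8*c^3 + c^2*(1 - 29*w) + c*(15*w^2 - 190*w - 457) + 105*w^2 + 91*w - 504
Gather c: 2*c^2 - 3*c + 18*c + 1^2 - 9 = 2*c^2 + 15*c - 8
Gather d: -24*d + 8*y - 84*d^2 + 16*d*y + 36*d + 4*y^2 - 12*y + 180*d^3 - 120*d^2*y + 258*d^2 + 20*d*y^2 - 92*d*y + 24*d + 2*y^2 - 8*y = 180*d^3 + d^2*(174 - 120*y) + d*(20*y^2 - 76*y + 36) + 6*y^2 - 12*y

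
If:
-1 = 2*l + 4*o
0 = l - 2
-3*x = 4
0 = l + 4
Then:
No Solution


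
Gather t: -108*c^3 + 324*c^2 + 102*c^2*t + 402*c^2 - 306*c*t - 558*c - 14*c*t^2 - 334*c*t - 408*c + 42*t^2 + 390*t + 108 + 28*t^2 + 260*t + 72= -108*c^3 + 726*c^2 - 966*c + t^2*(70 - 14*c) + t*(102*c^2 - 640*c + 650) + 180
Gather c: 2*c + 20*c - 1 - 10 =22*c - 11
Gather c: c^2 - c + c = c^2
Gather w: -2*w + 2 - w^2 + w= -w^2 - w + 2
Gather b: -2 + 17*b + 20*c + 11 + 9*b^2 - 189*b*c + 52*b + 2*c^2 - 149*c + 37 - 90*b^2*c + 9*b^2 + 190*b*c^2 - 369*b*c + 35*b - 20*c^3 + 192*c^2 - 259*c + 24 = b^2*(18 - 90*c) + b*(190*c^2 - 558*c + 104) - 20*c^3 + 194*c^2 - 388*c + 70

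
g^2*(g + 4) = g^3 + 4*g^2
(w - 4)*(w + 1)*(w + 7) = w^3 + 4*w^2 - 25*w - 28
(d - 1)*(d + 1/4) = d^2 - 3*d/4 - 1/4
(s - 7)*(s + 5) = s^2 - 2*s - 35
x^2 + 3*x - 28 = (x - 4)*(x + 7)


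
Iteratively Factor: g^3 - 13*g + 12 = (g + 4)*(g^2 - 4*g + 3) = (g - 1)*(g + 4)*(g - 3)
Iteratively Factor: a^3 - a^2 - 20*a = (a)*(a^2 - a - 20) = a*(a + 4)*(a - 5)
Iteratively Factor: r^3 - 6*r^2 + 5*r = (r - 1)*(r^2 - 5*r) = r*(r - 1)*(r - 5)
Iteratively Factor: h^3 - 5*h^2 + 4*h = (h - 1)*(h^2 - 4*h) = h*(h - 1)*(h - 4)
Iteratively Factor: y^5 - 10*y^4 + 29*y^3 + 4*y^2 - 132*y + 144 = (y - 3)*(y^4 - 7*y^3 + 8*y^2 + 28*y - 48) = (y - 3)*(y + 2)*(y^3 - 9*y^2 + 26*y - 24) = (y - 3)^2*(y + 2)*(y^2 - 6*y + 8) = (y - 3)^2*(y - 2)*(y + 2)*(y - 4)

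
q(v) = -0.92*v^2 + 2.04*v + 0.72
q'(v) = 2.04 - 1.84*v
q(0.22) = 1.12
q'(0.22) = 1.64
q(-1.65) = -5.15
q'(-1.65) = 5.08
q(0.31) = 1.26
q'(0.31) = 1.47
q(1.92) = 1.25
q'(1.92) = -1.49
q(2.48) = 0.12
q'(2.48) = -2.52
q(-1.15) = -2.84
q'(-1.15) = 4.16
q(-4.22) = -24.27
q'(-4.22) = 9.80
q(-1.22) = -3.14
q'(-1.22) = 4.28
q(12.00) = -107.28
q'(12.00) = -20.04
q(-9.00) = -92.16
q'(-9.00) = 18.60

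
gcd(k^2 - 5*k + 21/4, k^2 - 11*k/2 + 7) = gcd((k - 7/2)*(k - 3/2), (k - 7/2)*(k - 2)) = k - 7/2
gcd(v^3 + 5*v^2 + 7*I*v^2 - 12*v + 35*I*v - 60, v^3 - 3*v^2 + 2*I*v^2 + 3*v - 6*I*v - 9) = v + 3*I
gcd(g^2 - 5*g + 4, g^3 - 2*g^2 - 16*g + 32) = g - 4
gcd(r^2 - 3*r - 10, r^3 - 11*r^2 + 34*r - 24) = 1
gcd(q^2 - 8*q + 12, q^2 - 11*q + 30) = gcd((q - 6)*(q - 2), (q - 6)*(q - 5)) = q - 6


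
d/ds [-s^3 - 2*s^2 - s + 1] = -3*s^2 - 4*s - 1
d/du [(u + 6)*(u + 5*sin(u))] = u + (u + 6)*(5*cos(u) + 1) + 5*sin(u)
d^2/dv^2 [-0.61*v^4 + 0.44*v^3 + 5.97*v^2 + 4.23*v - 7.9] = -7.32*v^2 + 2.64*v + 11.94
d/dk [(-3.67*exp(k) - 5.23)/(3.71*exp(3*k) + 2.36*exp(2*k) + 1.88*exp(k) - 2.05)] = (27.2314*exp(3*k) + 66.8711*exp(2*k) + 24.6856*exp(k) + 17.3559)*exp(k)/(13.7641*exp(6*k) + 17.5112*exp(5*k) + 19.5192*exp(4*k) - 6.3374*exp(3*k) - 6.1416*exp(2*k) - 7.708*exp(k) + 4.2025)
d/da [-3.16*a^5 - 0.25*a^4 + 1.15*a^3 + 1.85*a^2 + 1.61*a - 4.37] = -15.8*a^4 - 1.0*a^3 + 3.45*a^2 + 3.7*a + 1.61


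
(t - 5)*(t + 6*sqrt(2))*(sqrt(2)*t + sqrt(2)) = sqrt(2)*t^3 - 4*sqrt(2)*t^2 + 12*t^2 - 48*t - 5*sqrt(2)*t - 60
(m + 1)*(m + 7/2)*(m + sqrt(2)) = m^3 + sqrt(2)*m^2 + 9*m^2/2 + 7*m/2 + 9*sqrt(2)*m/2 + 7*sqrt(2)/2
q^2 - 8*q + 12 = (q - 6)*(q - 2)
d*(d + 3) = d^2 + 3*d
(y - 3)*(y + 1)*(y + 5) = y^3 + 3*y^2 - 13*y - 15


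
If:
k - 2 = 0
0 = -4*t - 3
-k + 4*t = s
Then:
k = 2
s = -5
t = -3/4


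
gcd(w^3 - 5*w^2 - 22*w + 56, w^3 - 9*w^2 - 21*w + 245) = w - 7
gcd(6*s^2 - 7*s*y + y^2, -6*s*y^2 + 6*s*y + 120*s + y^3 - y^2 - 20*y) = -6*s + y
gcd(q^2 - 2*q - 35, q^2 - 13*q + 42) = q - 7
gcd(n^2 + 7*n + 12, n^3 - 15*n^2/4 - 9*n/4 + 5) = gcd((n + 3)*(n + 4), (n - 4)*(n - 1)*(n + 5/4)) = 1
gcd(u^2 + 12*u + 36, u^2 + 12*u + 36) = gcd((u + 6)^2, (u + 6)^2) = u^2 + 12*u + 36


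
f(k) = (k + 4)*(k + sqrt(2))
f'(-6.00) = -6.59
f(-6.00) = 9.17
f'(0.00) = 5.41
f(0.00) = 5.66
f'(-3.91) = -2.41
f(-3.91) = -0.22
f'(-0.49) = 4.43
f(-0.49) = 3.24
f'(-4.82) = -4.23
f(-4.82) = 2.79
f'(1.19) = 7.79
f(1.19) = 13.52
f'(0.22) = 5.85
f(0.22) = 6.90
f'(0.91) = 7.23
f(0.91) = 11.41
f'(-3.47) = -1.53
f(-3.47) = -1.09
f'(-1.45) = 2.51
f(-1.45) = -0.09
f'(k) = 2*k + sqrt(2) + 4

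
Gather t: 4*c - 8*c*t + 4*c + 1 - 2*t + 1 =8*c + t*(-8*c - 2) + 2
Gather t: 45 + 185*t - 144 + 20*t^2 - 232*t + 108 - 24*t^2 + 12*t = -4*t^2 - 35*t + 9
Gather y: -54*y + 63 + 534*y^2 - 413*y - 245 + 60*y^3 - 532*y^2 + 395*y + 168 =60*y^3 + 2*y^2 - 72*y - 14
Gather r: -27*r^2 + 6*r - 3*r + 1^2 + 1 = -27*r^2 + 3*r + 2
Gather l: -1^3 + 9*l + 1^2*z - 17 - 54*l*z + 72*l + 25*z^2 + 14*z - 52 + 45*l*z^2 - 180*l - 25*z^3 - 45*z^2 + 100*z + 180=l*(45*z^2 - 54*z - 99) - 25*z^3 - 20*z^2 + 115*z + 110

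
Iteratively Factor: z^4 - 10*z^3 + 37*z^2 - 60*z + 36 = (z - 3)*(z^3 - 7*z^2 + 16*z - 12) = (z - 3)*(z - 2)*(z^2 - 5*z + 6) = (z - 3)^2*(z - 2)*(z - 2)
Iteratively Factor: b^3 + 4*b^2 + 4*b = (b + 2)*(b^2 + 2*b) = (b + 2)^2*(b)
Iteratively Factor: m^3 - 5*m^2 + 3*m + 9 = (m - 3)*(m^2 - 2*m - 3) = (m - 3)*(m + 1)*(m - 3)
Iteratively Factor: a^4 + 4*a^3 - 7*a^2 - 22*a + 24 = (a - 1)*(a^3 + 5*a^2 - 2*a - 24) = (a - 1)*(a + 4)*(a^2 + a - 6) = (a - 1)*(a + 3)*(a + 4)*(a - 2)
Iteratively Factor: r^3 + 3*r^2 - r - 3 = (r - 1)*(r^2 + 4*r + 3) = (r - 1)*(r + 3)*(r + 1)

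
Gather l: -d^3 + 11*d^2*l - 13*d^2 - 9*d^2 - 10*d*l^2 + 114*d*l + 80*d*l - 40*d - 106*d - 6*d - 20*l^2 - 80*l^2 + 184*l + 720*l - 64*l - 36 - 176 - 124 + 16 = -d^3 - 22*d^2 - 152*d + l^2*(-10*d - 100) + l*(11*d^2 + 194*d + 840) - 320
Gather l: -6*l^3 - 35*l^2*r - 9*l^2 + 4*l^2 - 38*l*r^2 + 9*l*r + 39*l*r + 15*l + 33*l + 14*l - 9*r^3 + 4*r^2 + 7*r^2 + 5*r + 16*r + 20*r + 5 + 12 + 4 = -6*l^3 + l^2*(-35*r - 5) + l*(-38*r^2 + 48*r + 62) - 9*r^3 + 11*r^2 + 41*r + 21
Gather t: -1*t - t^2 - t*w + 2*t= -t^2 + t*(1 - w)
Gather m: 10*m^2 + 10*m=10*m^2 + 10*m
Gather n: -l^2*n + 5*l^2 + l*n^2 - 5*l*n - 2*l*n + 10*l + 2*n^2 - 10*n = 5*l^2 + 10*l + n^2*(l + 2) + n*(-l^2 - 7*l - 10)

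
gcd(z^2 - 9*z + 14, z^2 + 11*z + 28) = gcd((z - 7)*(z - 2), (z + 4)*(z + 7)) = 1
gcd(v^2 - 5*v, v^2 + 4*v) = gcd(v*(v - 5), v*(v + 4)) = v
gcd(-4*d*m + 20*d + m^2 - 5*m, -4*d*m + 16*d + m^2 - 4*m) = 4*d - m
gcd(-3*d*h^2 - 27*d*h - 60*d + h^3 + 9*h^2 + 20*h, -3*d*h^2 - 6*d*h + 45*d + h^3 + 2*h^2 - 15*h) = 3*d*h + 15*d - h^2 - 5*h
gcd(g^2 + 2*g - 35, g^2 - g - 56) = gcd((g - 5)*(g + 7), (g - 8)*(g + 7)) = g + 7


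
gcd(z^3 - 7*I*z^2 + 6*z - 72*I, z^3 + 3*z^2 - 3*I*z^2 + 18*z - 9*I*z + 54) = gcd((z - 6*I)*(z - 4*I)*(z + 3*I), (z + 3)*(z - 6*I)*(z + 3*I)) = z^2 - 3*I*z + 18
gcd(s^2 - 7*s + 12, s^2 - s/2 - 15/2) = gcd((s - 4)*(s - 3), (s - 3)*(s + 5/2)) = s - 3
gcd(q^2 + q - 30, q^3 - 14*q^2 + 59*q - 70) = q - 5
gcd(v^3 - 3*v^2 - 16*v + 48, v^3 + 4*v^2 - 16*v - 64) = v^2 - 16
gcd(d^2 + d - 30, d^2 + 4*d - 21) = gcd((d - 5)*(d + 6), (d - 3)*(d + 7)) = 1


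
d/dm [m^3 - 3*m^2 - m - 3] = 3*m^2 - 6*m - 1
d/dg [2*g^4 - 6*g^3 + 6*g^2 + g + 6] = 8*g^3 - 18*g^2 + 12*g + 1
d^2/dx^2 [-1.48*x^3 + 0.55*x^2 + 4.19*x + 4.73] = 1.1 - 8.88*x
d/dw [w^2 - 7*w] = 2*w - 7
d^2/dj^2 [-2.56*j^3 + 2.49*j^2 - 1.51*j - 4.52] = 4.98 - 15.36*j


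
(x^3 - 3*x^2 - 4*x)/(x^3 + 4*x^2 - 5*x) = (x^2 - 3*x - 4)/(x^2 + 4*x - 5)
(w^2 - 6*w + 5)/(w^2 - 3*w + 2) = (w - 5)/(w - 2)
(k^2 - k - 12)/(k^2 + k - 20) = (k + 3)/(k + 5)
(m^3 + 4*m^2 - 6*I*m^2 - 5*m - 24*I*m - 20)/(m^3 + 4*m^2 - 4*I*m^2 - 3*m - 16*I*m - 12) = (m - 5*I)/(m - 3*I)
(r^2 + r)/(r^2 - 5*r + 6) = r*(r + 1)/(r^2 - 5*r + 6)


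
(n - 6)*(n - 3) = n^2 - 9*n + 18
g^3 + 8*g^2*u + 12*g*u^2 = g*(g + 2*u)*(g + 6*u)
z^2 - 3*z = z*(z - 3)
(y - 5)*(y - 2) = y^2 - 7*y + 10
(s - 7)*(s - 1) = s^2 - 8*s + 7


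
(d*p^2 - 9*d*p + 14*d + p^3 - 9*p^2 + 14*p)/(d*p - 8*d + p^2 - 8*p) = (p^2 - 9*p + 14)/(p - 8)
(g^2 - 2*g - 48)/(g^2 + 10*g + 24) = (g - 8)/(g + 4)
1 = 1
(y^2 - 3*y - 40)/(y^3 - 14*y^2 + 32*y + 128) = (y + 5)/(y^2 - 6*y - 16)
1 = 1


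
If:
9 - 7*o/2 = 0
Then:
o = 18/7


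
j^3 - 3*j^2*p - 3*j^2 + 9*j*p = j*(j - 3)*(j - 3*p)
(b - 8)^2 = b^2 - 16*b + 64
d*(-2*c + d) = -2*c*d + d^2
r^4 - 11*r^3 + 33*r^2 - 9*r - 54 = (r - 6)*(r - 3)^2*(r + 1)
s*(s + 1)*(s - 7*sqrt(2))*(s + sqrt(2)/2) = s^4 - 13*sqrt(2)*s^3/2 + s^3 - 13*sqrt(2)*s^2/2 - 7*s^2 - 7*s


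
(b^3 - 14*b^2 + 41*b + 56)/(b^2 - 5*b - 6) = (b^2 - 15*b + 56)/(b - 6)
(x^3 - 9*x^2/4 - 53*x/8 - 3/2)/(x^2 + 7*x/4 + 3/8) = x - 4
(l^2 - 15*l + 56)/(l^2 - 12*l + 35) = (l - 8)/(l - 5)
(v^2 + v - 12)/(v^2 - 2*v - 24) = (v - 3)/(v - 6)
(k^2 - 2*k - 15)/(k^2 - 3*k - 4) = (-k^2 + 2*k + 15)/(-k^2 + 3*k + 4)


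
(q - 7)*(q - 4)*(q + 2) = q^3 - 9*q^2 + 6*q + 56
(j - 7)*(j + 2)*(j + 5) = j^3 - 39*j - 70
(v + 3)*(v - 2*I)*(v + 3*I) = v^3 + 3*v^2 + I*v^2 + 6*v + 3*I*v + 18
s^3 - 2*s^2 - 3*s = s*(s - 3)*(s + 1)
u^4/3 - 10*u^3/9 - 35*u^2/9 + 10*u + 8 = (u/3 + 1)*(u - 4)*(u - 3)*(u + 2/3)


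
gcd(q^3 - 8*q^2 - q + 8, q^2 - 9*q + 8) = q^2 - 9*q + 8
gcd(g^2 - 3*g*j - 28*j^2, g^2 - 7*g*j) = g - 7*j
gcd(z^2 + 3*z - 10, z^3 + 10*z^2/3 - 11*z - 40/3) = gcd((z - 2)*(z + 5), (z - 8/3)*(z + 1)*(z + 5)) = z + 5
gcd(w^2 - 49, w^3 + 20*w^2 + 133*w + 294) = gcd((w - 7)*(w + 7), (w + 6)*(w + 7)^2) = w + 7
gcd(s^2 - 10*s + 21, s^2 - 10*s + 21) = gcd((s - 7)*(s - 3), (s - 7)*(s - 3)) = s^2 - 10*s + 21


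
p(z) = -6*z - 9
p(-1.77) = 1.62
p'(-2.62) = -6.00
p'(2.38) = -6.00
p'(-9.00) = -6.00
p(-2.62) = 6.72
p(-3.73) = 13.38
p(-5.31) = 22.86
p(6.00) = -45.00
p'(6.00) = -6.00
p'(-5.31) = -6.00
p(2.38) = -23.28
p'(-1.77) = -6.00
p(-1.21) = -1.74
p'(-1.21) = -6.00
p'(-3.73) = -6.00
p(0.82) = -13.92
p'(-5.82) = -6.00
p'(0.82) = -6.00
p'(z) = -6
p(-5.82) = 25.92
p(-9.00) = 45.00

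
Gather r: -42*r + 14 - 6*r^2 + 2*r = -6*r^2 - 40*r + 14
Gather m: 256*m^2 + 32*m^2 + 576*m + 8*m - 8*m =288*m^2 + 576*m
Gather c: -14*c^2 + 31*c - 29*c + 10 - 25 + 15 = -14*c^2 + 2*c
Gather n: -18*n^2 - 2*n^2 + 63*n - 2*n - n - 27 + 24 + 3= -20*n^2 + 60*n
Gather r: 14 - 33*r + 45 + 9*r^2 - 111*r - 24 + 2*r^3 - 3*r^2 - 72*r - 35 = 2*r^3 + 6*r^2 - 216*r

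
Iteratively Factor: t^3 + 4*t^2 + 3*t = (t)*(t^2 + 4*t + 3) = t*(t + 1)*(t + 3)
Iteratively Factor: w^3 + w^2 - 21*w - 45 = (w + 3)*(w^2 - 2*w - 15) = (w - 5)*(w + 3)*(w + 3)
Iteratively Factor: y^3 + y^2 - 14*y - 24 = (y + 3)*(y^2 - 2*y - 8) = (y - 4)*(y + 3)*(y + 2)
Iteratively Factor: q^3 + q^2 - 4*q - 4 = (q - 2)*(q^2 + 3*q + 2) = (q - 2)*(q + 1)*(q + 2)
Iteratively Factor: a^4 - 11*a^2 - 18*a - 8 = (a + 1)*(a^3 - a^2 - 10*a - 8) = (a + 1)*(a + 2)*(a^2 - 3*a - 4) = (a - 4)*(a + 1)*(a + 2)*(a + 1)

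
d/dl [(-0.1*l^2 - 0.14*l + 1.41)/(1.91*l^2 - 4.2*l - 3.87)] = (0.6874*l^2 - 4.6122*l + 6.4638)/(3.6481*l^4 - 16.044*l^3 + 2.8566*l^2 + 32.508*l + 14.9769)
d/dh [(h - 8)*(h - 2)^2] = 3*(h - 6)*(h - 2)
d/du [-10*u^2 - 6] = -20*u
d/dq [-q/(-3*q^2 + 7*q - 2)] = (2 - 3*q^2)/(9*q^4 - 42*q^3 + 61*q^2 - 28*q + 4)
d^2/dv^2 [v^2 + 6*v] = 2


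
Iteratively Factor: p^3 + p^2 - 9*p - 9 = (p + 1)*(p^2 - 9) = (p - 3)*(p + 1)*(p + 3)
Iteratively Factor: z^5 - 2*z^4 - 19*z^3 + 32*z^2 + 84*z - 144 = (z + 3)*(z^4 - 5*z^3 - 4*z^2 + 44*z - 48) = (z - 4)*(z + 3)*(z^3 - z^2 - 8*z + 12) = (z - 4)*(z + 3)^2*(z^2 - 4*z + 4) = (z - 4)*(z - 2)*(z + 3)^2*(z - 2)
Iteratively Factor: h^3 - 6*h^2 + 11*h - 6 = (h - 1)*(h^2 - 5*h + 6) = (h - 3)*(h - 1)*(h - 2)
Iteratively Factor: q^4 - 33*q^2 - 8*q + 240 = (q - 5)*(q^3 + 5*q^2 - 8*q - 48) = (q - 5)*(q - 3)*(q^2 + 8*q + 16) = (q - 5)*(q - 3)*(q + 4)*(q + 4)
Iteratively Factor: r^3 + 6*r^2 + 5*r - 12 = (r - 1)*(r^2 + 7*r + 12) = (r - 1)*(r + 4)*(r + 3)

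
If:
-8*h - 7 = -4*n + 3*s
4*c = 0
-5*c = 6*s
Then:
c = 0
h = n/2 - 7/8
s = 0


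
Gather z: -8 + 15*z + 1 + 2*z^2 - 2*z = 2*z^2 + 13*z - 7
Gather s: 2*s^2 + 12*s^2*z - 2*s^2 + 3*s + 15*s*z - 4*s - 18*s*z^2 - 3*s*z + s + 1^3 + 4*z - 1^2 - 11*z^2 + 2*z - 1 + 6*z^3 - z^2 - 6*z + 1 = 12*s^2*z + s*(-18*z^2 + 12*z) + 6*z^3 - 12*z^2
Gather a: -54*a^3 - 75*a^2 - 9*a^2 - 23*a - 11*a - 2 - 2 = -54*a^3 - 84*a^2 - 34*a - 4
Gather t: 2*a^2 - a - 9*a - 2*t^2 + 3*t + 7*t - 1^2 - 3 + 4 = 2*a^2 - 10*a - 2*t^2 + 10*t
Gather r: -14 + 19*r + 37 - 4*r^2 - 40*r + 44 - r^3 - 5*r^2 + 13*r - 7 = -r^3 - 9*r^2 - 8*r + 60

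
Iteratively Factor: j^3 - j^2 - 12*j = (j)*(j^2 - j - 12) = j*(j - 4)*(j + 3)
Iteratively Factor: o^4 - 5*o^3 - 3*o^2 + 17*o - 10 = (o - 5)*(o^3 - 3*o + 2) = (o - 5)*(o - 1)*(o^2 + o - 2) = (o - 5)*(o - 1)^2*(o + 2)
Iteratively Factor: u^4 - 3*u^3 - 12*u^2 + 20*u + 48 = (u - 3)*(u^3 - 12*u - 16) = (u - 3)*(u + 2)*(u^2 - 2*u - 8) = (u - 4)*(u - 3)*(u + 2)*(u + 2)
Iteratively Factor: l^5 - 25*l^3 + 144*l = (l)*(l^4 - 25*l^2 + 144) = l*(l + 4)*(l^3 - 4*l^2 - 9*l + 36) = l*(l - 3)*(l + 4)*(l^2 - l - 12) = l*(l - 4)*(l - 3)*(l + 4)*(l + 3)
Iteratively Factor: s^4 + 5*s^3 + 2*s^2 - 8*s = (s)*(s^3 + 5*s^2 + 2*s - 8) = s*(s + 4)*(s^2 + s - 2) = s*(s - 1)*(s + 4)*(s + 2)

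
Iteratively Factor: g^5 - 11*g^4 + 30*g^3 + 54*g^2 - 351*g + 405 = (g + 3)*(g^4 - 14*g^3 + 72*g^2 - 162*g + 135) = (g - 3)*(g + 3)*(g^3 - 11*g^2 + 39*g - 45) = (g - 5)*(g - 3)*(g + 3)*(g^2 - 6*g + 9) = (g - 5)*(g - 3)^2*(g + 3)*(g - 3)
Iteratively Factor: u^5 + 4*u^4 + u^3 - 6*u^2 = (u - 1)*(u^4 + 5*u^3 + 6*u^2) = u*(u - 1)*(u^3 + 5*u^2 + 6*u) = u*(u - 1)*(u + 2)*(u^2 + 3*u) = u^2*(u - 1)*(u + 2)*(u + 3)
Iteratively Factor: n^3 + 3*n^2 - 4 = (n + 2)*(n^2 + n - 2) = (n - 1)*(n + 2)*(n + 2)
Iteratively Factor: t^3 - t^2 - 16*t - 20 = (t + 2)*(t^2 - 3*t - 10) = (t - 5)*(t + 2)*(t + 2)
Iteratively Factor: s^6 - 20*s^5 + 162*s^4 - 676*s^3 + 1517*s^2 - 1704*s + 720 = (s - 4)*(s^5 - 16*s^4 + 98*s^3 - 284*s^2 + 381*s - 180) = (s - 5)*(s - 4)*(s^4 - 11*s^3 + 43*s^2 - 69*s + 36) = (s - 5)*(s - 4)*(s - 3)*(s^3 - 8*s^2 + 19*s - 12) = (s - 5)*(s - 4)^2*(s - 3)*(s^2 - 4*s + 3) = (s - 5)*(s - 4)^2*(s - 3)*(s - 1)*(s - 3)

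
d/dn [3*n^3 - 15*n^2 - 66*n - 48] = 9*n^2 - 30*n - 66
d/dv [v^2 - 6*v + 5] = 2*v - 6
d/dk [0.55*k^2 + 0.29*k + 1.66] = 1.1*k + 0.29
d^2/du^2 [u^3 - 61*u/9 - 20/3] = 6*u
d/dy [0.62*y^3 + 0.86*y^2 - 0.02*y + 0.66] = 1.86*y^2 + 1.72*y - 0.02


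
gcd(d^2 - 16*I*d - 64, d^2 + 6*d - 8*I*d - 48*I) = d - 8*I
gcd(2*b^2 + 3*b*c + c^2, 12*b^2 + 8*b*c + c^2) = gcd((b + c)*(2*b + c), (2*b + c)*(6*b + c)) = 2*b + c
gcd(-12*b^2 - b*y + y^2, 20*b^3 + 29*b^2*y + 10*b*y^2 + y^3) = 1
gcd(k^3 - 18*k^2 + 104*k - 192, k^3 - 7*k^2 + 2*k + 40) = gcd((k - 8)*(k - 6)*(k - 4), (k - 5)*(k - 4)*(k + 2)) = k - 4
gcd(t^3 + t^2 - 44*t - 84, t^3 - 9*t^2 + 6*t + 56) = t^2 - 5*t - 14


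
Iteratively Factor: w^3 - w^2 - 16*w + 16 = (w - 1)*(w^2 - 16) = (w - 1)*(w + 4)*(w - 4)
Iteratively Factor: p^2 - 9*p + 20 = (p - 4)*(p - 5)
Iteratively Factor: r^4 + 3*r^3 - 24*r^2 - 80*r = (r)*(r^3 + 3*r^2 - 24*r - 80) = r*(r + 4)*(r^2 - r - 20) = r*(r - 5)*(r + 4)*(r + 4)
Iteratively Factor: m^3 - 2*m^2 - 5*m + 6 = (m - 1)*(m^2 - m - 6) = (m - 3)*(m - 1)*(m + 2)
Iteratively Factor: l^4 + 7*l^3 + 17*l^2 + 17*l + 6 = (l + 3)*(l^3 + 4*l^2 + 5*l + 2) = (l + 1)*(l + 3)*(l^2 + 3*l + 2) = (l + 1)^2*(l + 3)*(l + 2)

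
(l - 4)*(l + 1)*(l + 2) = l^3 - l^2 - 10*l - 8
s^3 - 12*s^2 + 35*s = s*(s - 7)*(s - 5)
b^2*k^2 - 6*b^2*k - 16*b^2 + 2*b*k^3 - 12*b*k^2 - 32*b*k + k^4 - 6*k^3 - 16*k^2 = (b + k)^2*(k - 8)*(k + 2)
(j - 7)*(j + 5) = j^2 - 2*j - 35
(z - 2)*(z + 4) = z^2 + 2*z - 8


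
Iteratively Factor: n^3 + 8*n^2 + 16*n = (n)*(n^2 + 8*n + 16) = n*(n + 4)*(n + 4)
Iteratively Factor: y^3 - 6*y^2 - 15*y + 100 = (y - 5)*(y^2 - y - 20) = (y - 5)^2*(y + 4)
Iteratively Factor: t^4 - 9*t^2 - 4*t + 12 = (t + 2)*(t^3 - 2*t^2 - 5*t + 6) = (t - 1)*(t + 2)*(t^2 - t - 6) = (t - 1)*(t + 2)^2*(t - 3)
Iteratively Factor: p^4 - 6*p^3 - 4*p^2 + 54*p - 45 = (p - 1)*(p^3 - 5*p^2 - 9*p + 45) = (p - 5)*(p - 1)*(p^2 - 9) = (p - 5)*(p - 3)*(p - 1)*(p + 3)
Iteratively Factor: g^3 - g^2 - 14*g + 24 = (g - 3)*(g^2 + 2*g - 8) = (g - 3)*(g + 4)*(g - 2)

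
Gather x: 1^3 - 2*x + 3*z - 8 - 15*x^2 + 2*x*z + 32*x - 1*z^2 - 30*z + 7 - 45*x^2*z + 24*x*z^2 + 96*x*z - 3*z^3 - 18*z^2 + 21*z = x^2*(-45*z - 15) + x*(24*z^2 + 98*z + 30) - 3*z^3 - 19*z^2 - 6*z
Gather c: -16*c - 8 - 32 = -16*c - 40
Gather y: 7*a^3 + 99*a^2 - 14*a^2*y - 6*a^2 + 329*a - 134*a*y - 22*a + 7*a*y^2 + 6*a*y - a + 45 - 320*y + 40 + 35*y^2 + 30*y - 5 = 7*a^3 + 93*a^2 + 306*a + y^2*(7*a + 35) + y*(-14*a^2 - 128*a - 290) + 80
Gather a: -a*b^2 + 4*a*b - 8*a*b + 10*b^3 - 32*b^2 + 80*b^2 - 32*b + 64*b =a*(-b^2 - 4*b) + 10*b^3 + 48*b^2 + 32*b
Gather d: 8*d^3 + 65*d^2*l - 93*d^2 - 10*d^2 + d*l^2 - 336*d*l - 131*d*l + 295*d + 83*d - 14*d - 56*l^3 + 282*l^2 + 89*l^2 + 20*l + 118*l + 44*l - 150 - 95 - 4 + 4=8*d^3 + d^2*(65*l - 103) + d*(l^2 - 467*l + 364) - 56*l^3 + 371*l^2 + 182*l - 245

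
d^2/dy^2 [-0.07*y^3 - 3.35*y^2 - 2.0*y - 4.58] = -0.42*y - 6.7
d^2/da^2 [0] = 0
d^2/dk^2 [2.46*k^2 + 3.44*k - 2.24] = 4.92000000000000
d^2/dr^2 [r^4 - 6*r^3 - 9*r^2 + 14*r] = 12*r^2 - 36*r - 18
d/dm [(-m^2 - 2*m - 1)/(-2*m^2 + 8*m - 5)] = 6*(-2*m^2 + m + 3)/(4*m^4 - 32*m^3 + 84*m^2 - 80*m + 25)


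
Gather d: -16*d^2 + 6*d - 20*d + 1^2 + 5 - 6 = -16*d^2 - 14*d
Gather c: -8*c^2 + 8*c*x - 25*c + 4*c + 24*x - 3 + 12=-8*c^2 + c*(8*x - 21) + 24*x + 9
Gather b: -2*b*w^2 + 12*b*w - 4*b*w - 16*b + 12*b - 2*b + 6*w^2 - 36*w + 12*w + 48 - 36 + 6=b*(-2*w^2 + 8*w - 6) + 6*w^2 - 24*w + 18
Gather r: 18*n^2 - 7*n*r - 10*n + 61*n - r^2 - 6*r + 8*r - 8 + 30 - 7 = 18*n^2 + 51*n - r^2 + r*(2 - 7*n) + 15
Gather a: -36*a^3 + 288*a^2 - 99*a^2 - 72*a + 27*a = -36*a^3 + 189*a^2 - 45*a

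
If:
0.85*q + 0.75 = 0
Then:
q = -0.88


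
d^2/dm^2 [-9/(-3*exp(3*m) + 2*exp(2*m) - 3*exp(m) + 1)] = 9*((-27*exp(2*m) + 8*exp(m) - 3)*(3*exp(3*m) - 2*exp(2*m) + 3*exp(m) - 1) + 2*(9*exp(2*m) - 4*exp(m) + 3)^2*exp(m))*exp(m)/(3*exp(3*m) - 2*exp(2*m) + 3*exp(m) - 1)^3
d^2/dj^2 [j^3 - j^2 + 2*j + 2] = 6*j - 2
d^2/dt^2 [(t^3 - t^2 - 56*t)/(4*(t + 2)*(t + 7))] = 10/(t^3 + 6*t^2 + 12*t + 8)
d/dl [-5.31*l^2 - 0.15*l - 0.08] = -10.62*l - 0.15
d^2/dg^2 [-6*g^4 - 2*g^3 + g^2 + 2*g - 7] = -72*g^2 - 12*g + 2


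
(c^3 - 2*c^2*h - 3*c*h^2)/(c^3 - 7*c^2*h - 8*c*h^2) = (c - 3*h)/(c - 8*h)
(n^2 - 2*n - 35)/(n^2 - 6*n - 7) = (n + 5)/(n + 1)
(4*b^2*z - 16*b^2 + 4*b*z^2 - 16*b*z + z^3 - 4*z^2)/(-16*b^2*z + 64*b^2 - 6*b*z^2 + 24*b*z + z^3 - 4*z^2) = (2*b + z)/(-8*b + z)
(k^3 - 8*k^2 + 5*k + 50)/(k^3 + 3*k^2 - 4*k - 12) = (k^2 - 10*k + 25)/(k^2 + k - 6)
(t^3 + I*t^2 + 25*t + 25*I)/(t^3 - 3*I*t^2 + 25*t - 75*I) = (t + I)/(t - 3*I)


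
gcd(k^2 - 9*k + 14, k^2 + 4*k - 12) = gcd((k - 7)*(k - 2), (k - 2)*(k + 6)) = k - 2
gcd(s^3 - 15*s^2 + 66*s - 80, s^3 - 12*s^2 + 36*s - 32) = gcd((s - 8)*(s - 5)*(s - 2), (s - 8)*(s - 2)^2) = s^2 - 10*s + 16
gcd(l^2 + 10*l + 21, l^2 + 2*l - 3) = l + 3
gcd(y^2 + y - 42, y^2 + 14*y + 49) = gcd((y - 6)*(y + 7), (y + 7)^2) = y + 7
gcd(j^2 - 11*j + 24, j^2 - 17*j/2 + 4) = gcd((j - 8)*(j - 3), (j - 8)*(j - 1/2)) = j - 8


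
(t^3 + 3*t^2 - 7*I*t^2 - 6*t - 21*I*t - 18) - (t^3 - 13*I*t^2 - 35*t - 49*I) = 3*t^2 + 6*I*t^2 + 29*t - 21*I*t - 18 + 49*I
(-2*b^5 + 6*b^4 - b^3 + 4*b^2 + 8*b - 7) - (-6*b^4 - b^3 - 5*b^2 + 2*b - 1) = -2*b^5 + 12*b^4 + 9*b^2 + 6*b - 6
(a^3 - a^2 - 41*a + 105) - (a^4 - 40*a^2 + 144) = -a^4 + a^3 + 39*a^2 - 41*a - 39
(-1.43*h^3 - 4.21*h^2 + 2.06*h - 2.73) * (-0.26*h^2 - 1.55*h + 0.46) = 0.3718*h^5 + 3.3111*h^4 + 5.3321*h^3 - 4.4198*h^2 + 5.1791*h - 1.2558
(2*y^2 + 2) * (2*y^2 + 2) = 4*y^4 + 8*y^2 + 4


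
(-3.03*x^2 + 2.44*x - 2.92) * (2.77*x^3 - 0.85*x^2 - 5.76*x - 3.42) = -8.3931*x^5 + 9.3343*x^4 + 7.2904*x^3 - 1.2098*x^2 + 8.4744*x + 9.9864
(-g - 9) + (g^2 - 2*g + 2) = g^2 - 3*g - 7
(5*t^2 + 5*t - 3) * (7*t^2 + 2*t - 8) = 35*t^4 + 45*t^3 - 51*t^2 - 46*t + 24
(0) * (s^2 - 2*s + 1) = 0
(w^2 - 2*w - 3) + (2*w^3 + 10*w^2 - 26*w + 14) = 2*w^3 + 11*w^2 - 28*w + 11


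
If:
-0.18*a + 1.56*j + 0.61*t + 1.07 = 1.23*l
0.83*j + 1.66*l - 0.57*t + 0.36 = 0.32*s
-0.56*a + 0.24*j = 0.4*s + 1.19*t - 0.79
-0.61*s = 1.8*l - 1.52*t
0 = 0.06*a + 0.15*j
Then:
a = 1.29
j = -0.52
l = 0.02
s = -0.09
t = -0.02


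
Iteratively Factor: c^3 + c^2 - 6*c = (c + 3)*(c^2 - 2*c) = (c - 2)*(c + 3)*(c)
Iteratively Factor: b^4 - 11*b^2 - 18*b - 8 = (b + 2)*(b^3 - 2*b^2 - 7*b - 4) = (b - 4)*(b + 2)*(b^2 + 2*b + 1) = (b - 4)*(b + 1)*(b + 2)*(b + 1)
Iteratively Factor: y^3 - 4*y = (y + 2)*(y^2 - 2*y) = y*(y + 2)*(y - 2)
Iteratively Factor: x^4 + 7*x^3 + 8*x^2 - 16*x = (x)*(x^3 + 7*x^2 + 8*x - 16) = x*(x + 4)*(x^2 + 3*x - 4) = x*(x - 1)*(x + 4)*(x + 4)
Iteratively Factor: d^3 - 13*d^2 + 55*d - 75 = (d - 3)*(d^2 - 10*d + 25) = (d - 5)*(d - 3)*(d - 5)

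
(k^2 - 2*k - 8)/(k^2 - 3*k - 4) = (k + 2)/(k + 1)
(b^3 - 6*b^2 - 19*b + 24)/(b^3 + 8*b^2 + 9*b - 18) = (b - 8)/(b + 6)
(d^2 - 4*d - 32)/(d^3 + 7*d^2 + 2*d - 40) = (d - 8)/(d^2 + 3*d - 10)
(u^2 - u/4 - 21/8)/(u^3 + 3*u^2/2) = (u - 7/4)/u^2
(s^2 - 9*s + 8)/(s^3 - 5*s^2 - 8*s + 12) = (s - 8)/(s^2 - 4*s - 12)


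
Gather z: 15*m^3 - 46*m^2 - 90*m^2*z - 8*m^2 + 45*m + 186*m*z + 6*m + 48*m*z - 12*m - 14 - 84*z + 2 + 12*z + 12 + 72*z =15*m^3 - 54*m^2 + 39*m + z*(-90*m^2 + 234*m)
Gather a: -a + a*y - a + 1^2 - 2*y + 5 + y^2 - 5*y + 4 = a*(y - 2) + y^2 - 7*y + 10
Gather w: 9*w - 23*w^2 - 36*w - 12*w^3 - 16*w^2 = -12*w^3 - 39*w^2 - 27*w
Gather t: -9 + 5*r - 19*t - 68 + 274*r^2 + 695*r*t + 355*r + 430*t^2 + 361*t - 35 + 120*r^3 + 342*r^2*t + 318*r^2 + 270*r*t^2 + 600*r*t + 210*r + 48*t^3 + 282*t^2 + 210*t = 120*r^3 + 592*r^2 + 570*r + 48*t^3 + t^2*(270*r + 712) + t*(342*r^2 + 1295*r + 552) - 112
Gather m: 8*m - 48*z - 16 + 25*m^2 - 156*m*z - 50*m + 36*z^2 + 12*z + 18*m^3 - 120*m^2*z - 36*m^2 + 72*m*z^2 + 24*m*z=18*m^3 + m^2*(-120*z - 11) + m*(72*z^2 - 132*z - 42) + 36*z^2 - 36*z - 16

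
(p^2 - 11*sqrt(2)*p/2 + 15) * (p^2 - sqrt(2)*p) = p^4 - 13*sqrt(2)*p^3/2 + 26*p^2 - 15*sqrt(2)*p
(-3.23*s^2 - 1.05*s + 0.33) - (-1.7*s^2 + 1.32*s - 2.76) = -1.53*s^2 - 2.37*s + 3.09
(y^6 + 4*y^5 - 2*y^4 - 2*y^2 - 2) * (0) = 0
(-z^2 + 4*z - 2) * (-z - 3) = z^3 - z^2 - 10*z + 6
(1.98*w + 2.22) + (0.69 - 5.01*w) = 2.91 - 3.03*w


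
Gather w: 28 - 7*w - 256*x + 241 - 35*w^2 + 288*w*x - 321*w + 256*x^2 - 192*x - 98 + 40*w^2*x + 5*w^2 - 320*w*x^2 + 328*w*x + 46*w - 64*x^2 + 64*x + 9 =w^2*(40*x - 30) + w*(-320*x^2 + 616*x - 282) + 192*x^2 - 384*x + 180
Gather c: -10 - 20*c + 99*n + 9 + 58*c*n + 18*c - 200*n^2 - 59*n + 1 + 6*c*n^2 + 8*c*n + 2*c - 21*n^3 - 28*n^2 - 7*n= c*(6*n^2 + 66*n) - 21*n^3 - 228*n^2 + 33*n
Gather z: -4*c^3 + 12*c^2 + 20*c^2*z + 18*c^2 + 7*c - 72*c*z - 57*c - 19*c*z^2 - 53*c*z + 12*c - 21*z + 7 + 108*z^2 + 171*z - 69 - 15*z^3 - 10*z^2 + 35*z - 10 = -4*c^3 + 30*c^2 - 38*c - 15*z^3 + z^2*(98 - 19*c) + z*(20*c^2 - 125*c + 185) - 72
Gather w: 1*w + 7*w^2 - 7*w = 7*w^2 - 6*w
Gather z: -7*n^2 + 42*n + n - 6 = -7*n^2 + 43*n - 6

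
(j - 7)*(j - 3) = j^2 - 10*j + 21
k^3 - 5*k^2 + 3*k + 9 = (k - 3)^2*(k + 1)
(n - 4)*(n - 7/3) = n^2 - 19*n/3 + 28/3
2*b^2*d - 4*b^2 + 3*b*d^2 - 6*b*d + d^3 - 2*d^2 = (b + d)*(2*b + d)*(d - 2)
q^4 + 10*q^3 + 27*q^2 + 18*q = q*(q + 1)*(q + 3)*(q + 6)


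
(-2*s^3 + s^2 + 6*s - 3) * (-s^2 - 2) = 2*s^5 - s^4 - 2*s^3 + s^2 - 12*s + 6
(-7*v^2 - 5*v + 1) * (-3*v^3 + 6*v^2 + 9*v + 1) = 21*v^5 - 27*v^4 - 96*v^3 - 46*v^2 + 4*v + 1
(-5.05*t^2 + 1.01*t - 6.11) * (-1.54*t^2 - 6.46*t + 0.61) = 7.777*t^4 + 31.0676*t^3 - 0.195699999999999*t^2 + 40.0867*t - 3.7271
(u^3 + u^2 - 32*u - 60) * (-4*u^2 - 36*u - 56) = -4*u^5 - 40*u^4 + 36*u^3 + 1336*u^2 + 3952*u + 3360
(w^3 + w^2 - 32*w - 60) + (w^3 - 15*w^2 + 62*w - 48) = 2*w^3 - 14*w^2 + 30*w - 108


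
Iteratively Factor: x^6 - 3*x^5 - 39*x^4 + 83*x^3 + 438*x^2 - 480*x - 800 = (x - 5)*(x^5 + 2*x^4 - 29*x^3 - 62*x^2 + 128*x + 160) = (x - 5)*(x + 4)*(x^4 - 2*x^3 - 21*x^2 + 22*x + 40) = (x - 5)*(x + 4)^2*(x^3 - 6*x^2 + 3*x + 10) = (x - 5)*(x + 1)*(x + 4)^2*(x^2 - 7*x + 10) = (x - 5)*(x - 2)*(x + 1)*(x + 4)^2*(x - 5)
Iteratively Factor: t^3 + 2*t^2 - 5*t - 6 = (t + 1)*(t^2 + t - 6) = (t + 1)*(t + 3)*(t - 2)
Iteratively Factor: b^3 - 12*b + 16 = (b + 4)*(b^2 - 4*b + 4) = (b - 2)*(b + 4)*(b - 2)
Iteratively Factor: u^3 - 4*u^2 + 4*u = (u - 2)*(u^2 - 2*u) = u*(u - 2)*(u - 2)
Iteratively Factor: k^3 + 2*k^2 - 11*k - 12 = (k + 1)*(k^2 + k - 12) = (k - 3)*(k + 1)*(k + 4)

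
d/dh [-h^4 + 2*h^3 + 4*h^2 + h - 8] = -4*h^3 + 6*h^2 + 8*h + 1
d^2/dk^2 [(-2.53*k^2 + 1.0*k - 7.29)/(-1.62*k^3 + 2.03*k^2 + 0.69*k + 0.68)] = (13.279464*k^6 - 15.7464*k^5 + 266.282316*k^4 - 362.128574*k^3 + 97.1819219999999*k^2 + 117.733002*k - 9.90655)/(4.251528*k^9 - 15.982596*k^8 + 14.595066*k^7 - 0.104399*k^6 + 7.201071*k^5 - 6.745461*k^4 - 3.796101*k^3 - 3.78726*k^2 - 0.957168*k - 0.314432)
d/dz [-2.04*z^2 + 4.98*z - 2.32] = 4.98 - 4.08*z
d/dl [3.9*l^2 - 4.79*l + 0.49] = 7.8*l - 4.79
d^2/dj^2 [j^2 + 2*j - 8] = 2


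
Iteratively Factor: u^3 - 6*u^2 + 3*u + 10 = (u - 2)*(u^2 - 4*u - 5) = (u - 2)*(u + 1)*(u - 5)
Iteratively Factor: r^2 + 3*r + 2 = (r + 2)*(r + 1)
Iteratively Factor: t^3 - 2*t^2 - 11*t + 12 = (t + 3)*(t^2 - 5*t + 4) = (t - 4)*(t + 3)*(t - 1)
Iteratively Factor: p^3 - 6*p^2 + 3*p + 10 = (p - 5)*(p^2 - p - 2) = (p - 5)*(p - 2)*(p + 1)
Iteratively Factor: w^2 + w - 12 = (w + 4)*(w - 3)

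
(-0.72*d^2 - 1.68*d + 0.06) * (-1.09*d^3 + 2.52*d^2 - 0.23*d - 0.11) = 0.7848*d^5 + 0.0168000000000001*d^4 - 4.1334*d^3 + 0.6168*d^2 + 0.171*d - 0.0066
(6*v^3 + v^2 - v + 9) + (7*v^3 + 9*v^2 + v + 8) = 13*v^3 + 10*v^2 + 17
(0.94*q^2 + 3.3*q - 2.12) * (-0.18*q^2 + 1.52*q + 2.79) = -0.1692*q^4 + 0.8348*q^3 + 8.0202*q^2 + 5.9846*q - 5.9148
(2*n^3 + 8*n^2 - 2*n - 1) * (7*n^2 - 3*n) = 14*n^5 + 50*n^4 - 38*n^3 - n^2 + 3*n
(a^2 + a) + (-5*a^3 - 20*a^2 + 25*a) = -5*a^3 - 19*a^2 + 26*a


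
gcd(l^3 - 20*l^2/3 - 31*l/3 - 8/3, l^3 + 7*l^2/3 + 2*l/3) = l + 1/3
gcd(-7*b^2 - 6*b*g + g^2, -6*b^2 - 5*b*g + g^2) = b + g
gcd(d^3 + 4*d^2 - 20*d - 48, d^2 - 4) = d + 2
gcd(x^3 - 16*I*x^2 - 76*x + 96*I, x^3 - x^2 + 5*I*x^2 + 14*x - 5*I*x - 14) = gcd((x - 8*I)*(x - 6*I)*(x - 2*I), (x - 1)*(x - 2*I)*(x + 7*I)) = x - 2*I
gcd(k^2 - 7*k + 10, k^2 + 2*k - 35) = k - 5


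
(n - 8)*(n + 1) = n^2 - 7*n - 8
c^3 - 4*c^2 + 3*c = c*(c - 3)*(c - 1)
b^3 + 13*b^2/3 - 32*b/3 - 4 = (b - 2)*(b + 1/3)*(b + 6)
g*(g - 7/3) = g^2 - 7*g/3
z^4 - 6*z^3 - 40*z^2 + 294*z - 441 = (z - 7)*(z - 3)^2*(z + 7)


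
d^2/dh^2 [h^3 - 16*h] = 6*h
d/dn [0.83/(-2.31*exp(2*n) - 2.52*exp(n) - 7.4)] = (3.8346*exp(n) + 2.0916)*exp(n)/(2.31*exp(2*n) + 2.52*exp(n) + 7.4)^2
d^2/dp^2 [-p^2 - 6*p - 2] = -2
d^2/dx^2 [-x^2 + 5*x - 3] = -2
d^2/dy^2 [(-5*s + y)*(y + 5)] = 2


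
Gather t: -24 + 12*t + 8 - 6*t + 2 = 6*t - 14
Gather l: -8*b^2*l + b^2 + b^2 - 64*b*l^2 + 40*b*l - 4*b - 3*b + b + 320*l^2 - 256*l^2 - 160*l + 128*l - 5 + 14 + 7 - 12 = 2*b^2 - 6*b + l^2*(64 - 64*b) + l*(-8*b^2 + 40*b - 32) + 4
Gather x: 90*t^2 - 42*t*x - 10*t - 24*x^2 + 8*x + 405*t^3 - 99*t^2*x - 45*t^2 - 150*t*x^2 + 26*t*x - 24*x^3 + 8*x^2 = 405*t^3 + 45*t^2 - 10*t - 24*x^3 + x^2*(-150*t - 16) + x*(-99*t^2 - 16*t + 8)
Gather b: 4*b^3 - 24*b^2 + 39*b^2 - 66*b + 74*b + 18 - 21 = 4*b^3 + 15*b^2 + 8*b - 3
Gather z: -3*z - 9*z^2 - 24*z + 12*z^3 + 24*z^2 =12*z^3 + 15*z^2 - 27*z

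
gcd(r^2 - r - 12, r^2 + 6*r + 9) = r + 3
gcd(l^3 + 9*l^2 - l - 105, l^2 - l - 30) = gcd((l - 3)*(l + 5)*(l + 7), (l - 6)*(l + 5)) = l + 5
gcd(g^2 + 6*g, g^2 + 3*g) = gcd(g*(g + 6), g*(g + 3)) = g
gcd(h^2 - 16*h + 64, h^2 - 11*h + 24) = h - 8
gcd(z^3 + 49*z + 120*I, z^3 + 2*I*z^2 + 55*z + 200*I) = z^2 - 3*I*z + 40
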